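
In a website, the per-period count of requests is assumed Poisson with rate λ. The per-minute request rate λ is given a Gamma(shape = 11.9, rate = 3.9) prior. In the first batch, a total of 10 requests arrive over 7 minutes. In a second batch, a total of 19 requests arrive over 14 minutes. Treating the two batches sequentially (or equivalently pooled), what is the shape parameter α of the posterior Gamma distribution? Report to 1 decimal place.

With a Gamma(shape α, rate β) prior, the Poisson likelihood is conjugate: the posterior is Gamma(α + ΣXᵢ, β + n).
After batch 1: Gamma(α+S, β+n) = Gamma(11.9+10, 3.9+7) = Gamma(21.9, 10.9).
After batch 2: Gamma(α+S, β+n) = Gamma(21.9+19, 10.9+14) = Gamma(40.9, 24.9).
Posterior α = 40.9.

40.9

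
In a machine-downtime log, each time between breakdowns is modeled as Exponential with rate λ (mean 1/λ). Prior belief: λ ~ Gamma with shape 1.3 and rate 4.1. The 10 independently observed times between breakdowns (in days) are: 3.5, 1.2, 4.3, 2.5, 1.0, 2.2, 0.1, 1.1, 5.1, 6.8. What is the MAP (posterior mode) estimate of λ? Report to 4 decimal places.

With a Gamma(shape α, rate β) prior on the exponential rate λ, the posterior after n observations with total T = Σxᵢ is Gamma(α+n, β+T).
Sum of observations T = 27.8 days; n = 10.
Posterior: Gamma(1.3+10, 4.1+27.8) = Gamma(11.3, 31.9).
Mode = (α−1)/β = 0.3229.

0.3229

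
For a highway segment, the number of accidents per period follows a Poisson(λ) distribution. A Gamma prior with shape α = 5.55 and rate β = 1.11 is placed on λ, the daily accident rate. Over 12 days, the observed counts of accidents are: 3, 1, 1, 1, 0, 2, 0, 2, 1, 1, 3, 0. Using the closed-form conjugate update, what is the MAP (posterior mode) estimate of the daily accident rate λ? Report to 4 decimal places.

With a Gamma(shape α, rate β) prior, the Poisson likelihood is conjugate: the posterior is Gamma(α + ΣXᵢ, β + n).
Sum of counts S = 15 over n = 12 days.
Posterior: Gamma(α+S, β+n) = Gamma(5.55+15, 1.11+12) = Gamma(20.55, 13.11).
Mode of Gamma(α,β) for α≥1 is (α−1)/β = 19.55/13.11 = 1.4912.

1.4912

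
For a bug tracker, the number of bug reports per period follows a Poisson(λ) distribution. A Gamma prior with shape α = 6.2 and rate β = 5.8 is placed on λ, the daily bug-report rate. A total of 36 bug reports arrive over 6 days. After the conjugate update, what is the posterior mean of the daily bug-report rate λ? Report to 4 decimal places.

3.5763

With a Gamma(shape α, rate β) prior, the Poisson likelihood is conjugate: the posterior is Gamma(α + ΣXᵢ, β + n).
Posterior: Gamma(α+S, β+n) = Gamma(6.2+36, 5.8+6) = Gamma(42.2, 11.8).
Posterior mean = α/β = 42.2/11.8 = 3.5763.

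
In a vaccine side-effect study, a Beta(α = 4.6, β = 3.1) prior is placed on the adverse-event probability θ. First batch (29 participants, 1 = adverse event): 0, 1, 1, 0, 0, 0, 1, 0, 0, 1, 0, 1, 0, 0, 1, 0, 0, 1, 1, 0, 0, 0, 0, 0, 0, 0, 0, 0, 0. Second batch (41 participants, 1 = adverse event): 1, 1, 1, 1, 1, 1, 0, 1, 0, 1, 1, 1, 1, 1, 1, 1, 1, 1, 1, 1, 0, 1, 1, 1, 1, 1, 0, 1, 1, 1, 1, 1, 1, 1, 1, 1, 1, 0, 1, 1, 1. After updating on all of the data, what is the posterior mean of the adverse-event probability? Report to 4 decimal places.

0.6255

The Beta prior is conjugate to a Binomial/Bernoulli likelihood; the update adds successes to α and failures to β.
After batch 1: Beta(4.6+8, 3.1+21) = Beta(12.6, 24.1).
After batch 2: Beta(12.6+36, 24.1+5) = Beta(48.6, 29.1).
Posterior mean = α/(α+β) = 48.6/77.7 = 0.6255.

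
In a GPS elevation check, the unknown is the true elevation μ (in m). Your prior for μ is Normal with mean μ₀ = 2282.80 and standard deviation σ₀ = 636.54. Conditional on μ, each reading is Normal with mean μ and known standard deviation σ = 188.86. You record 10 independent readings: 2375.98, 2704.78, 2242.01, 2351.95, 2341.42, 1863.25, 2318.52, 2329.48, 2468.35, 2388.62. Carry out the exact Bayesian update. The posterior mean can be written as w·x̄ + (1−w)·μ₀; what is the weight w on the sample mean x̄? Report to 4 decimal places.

0.9913

For Normal data with known variance σ², a Normal(μ₀, σ₀²) prior on μ is conjugate. Posterior precision = 1/σ₀² + n/σ²; posterior mean is the precision-weighted average of μ₀ and x̄.
σ₀² = 636.54² = 405183.1716, σ² = 188.86² = 35668.0996. Prior precision 1/σ₀² = 1/405183.1716; data precision n/σ² = 10/35668.0996.
w = (n/σ²)/(1/σ₀² + n/σ²) = n·σ₀²/(σ² + n·σ₀²) = 10·405183.1716/(35668.0996 + 10·405183.1716) = 4051831.716/4087499.8156 = 0.9913.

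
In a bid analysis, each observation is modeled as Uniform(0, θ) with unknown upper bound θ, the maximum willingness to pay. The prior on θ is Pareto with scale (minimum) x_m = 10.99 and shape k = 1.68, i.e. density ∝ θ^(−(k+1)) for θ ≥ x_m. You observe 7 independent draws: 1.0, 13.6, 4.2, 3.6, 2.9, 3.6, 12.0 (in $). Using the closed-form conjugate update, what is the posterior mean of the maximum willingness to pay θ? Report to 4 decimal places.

A Pareto(scale x_m, shape k) prior on the upper bound θ of Uniform(0, θ) is conjugate: posterior is Pareto(max(x_m, max xᵢ), k + n).
Sample maximum = 13.6; prior scale x_m = 10.99 → posterior scale = max = 13.60.
Posterior shape = 1.68 + 7 = 8.68.
E[θ|data] = k·x_m/(k−1) = 8.68·13.60/7.68 = 15.3708.

15.3708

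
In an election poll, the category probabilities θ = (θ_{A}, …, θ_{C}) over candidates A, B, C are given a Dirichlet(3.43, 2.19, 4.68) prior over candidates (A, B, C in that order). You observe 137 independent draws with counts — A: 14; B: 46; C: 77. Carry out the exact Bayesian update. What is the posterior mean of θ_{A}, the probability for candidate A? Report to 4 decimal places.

0.1183

The Dirichlet prior is conjugate to the Multinomial likelihood: each posterior αⱼ = prior αⱼ + observed count nⱼ.
Posterior concentration: (17.43, 48.19, 81.68), total = 147.30.
E[θ_{A}|data] = α_{A}/Σα = 17.43/147.30 = 0.1183.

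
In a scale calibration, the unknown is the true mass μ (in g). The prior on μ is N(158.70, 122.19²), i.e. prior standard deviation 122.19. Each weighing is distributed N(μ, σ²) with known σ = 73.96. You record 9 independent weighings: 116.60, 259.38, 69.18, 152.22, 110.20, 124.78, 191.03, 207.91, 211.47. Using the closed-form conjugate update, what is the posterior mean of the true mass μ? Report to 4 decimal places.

160.2449

For Normal data with known variance σ², a Normal(μ₀, σ₀²) prior on μ is conjugate. Posterior precision = 1/σ₀² + n/σ²; posterior mean is the precision-weighted average of μ₀ and x̄.
Σxᵢ = 116.60 + 259.38 + 69.18 + 152.22 + 110.20 + 124.78 + 191.03 + 207.91 + 211.47 = 1442.77, so n·x̄ = 1442.77.
σ₀² = 122.19² = 14930.3961, σ² = 73.96² = 5470.0816; σ² + n·σ₀² = 5470.0816 + 9·14930.3961 = 139843.6465.
Posterior mean = (μ₀/σ₀² + n·x̄/σ²)/(1/σ₀² + n/σ²) = (σ²·μ₀ + σ₀²·n·x̄)/(σ² + n·σ₀²) = (5470.0816·158.70 + 14930.3961·1442.77)/139843.6465 = 22409229.531117/139843.6465 = 160.2449.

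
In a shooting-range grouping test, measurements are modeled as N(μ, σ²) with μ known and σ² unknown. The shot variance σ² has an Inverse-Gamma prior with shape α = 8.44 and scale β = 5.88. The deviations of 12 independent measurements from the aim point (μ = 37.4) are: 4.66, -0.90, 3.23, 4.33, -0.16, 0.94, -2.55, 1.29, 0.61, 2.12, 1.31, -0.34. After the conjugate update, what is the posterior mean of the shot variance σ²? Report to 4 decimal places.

With known mean μ and an Inverse-Gamma(α, β) prior on σ², the Normal likelihood is conjugate: posterior is Inv-Gamma(α + n/2, β + Σ(xᵢ−μ)²/2).
Σ(xᵢ−μ)² = (4.66)² + (-0.90)² + (3.23)² + (4.33)² + (-0.16)² + (0.94)² + (-2.55)² + (1.29)² + (0.61)² + (2.12)² + (1.31)² + (-0.34)² = 67.4814.
Posterior: Inv-Gamma(8.44 + 12/2, 5.88 + 67.4814/2) = Inv-Gamma(14.44, 39.62070).
E[σ²|data] = β/(α−1) = 39.62070/13.44 = 2.9480.

2.9480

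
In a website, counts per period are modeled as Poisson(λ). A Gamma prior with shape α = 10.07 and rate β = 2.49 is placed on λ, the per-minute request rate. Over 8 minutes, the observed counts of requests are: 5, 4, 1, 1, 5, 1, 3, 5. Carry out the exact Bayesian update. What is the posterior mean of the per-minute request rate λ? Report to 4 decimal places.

With a Gamma(shape α, rate β) prior, the Poisson likelihood is conjugate: the posterior is Gamma(α + ΣXᵢ, β + n).
Sum of counts S = 25 over n = 8 minutes.
Posterior: Gamma(α+S, β+n) = Gamma(10.07+25, 2.49+8) = Gamma(35.07, 10.49).
Posterior mean = α/β = 35.07/10.49 = 3.3432.

3.3432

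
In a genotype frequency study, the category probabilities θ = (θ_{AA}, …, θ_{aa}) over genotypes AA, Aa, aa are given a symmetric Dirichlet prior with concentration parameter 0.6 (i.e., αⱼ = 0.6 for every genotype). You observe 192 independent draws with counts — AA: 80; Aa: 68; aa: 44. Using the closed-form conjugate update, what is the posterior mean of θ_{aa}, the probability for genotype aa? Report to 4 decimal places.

0.2301

The Dirichlet prior is conjugate to the Multinomial likelihood: each posterior αⱼ = prior αⱼ + observed count nⱼ.
Posterior concentration: (80.6, 68.6, 44.6), total = 193.8.
E[θ_{aa}|data] = α_{aa}/Σα = 44.6/193.8 = 0.2301.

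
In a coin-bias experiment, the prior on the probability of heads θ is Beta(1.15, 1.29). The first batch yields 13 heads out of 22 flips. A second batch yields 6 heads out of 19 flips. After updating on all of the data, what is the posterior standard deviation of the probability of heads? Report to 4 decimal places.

0.0748

The Beta prior is conjugate to a Binomial/Bernoulli likelihood; the update adds successes to α and failures to β.
After batch 1: Beta(1.15+13, 1.29+9) = Beta(14.15, 10.29).
After batch 2: Beta(14.15+6, 10.29+13) = Beta(20.15, 23.29).
Var = αβ/((α+β)²(α+β+1)) = 20.15·23.29/(43.44²·44.44) = 0.00559617; SD = √0.00559617 = 0.0748.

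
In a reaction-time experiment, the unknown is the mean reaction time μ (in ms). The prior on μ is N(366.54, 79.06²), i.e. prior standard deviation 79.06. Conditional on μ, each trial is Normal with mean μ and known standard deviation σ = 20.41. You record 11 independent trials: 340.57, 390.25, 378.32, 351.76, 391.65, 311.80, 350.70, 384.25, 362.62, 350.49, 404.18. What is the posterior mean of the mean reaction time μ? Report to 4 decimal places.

365.1529

For Normal data with known variance σ², a Normal(μ₀, σ₀²) prior on μ is conjugate. Posterior precision = 1/σ₀² + n/σ²; posterior mean is the precision-weighted average of μ₀ and x̄.
Σxᵢ = 340.57 + 390.25 + 378.32 + 351.76 + 391.65 + 311.80 + 350.70 + 384.25 + 362.62 + 350.49 + 404.18 = 4016.59, so n·x̄ = 4016.59.
σ₀² = 79.06² = 6250.4836, σ² = 20.41² = 416.5681; σ² + n·σ₀² = 416.5681 + 11·6250.4836 = 69171.8877.
Posterior mean = (μ₀/σ₀² + n·x̄/σ²)/(1/σ₀² + n/σ²) = (σ²·μ₀ + σ₀²·n·x̄)/(σ² + n·σ₀²) = (416.5681·366.54 + 6250.4836·4016.59)/69171.8877 = 25258318.794298/69171.8877 = 365.1529.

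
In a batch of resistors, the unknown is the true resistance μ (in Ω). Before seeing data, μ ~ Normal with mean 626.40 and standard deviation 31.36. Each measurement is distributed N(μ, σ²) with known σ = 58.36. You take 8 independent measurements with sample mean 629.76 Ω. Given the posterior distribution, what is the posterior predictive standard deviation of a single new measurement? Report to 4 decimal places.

60.8523

For Normal data with known variance σ², a Normal(μ₀, σ₀²) prior on μ is conjugate. Posterior precision = 1/σ₀² + n/σ²; posterior mean is the precision-weighted average of μ₀ and x̄.
σ₀² = 31.36² = 983.4496, σ² = 58.36² = 3405.8896; σ² + n·σ₀² = 3405.8896 + 8·983.4496 = 11273.4864.
Posterior precision = 1/σ₀² + n/σ² = 1/983.4496 + 8/3405.8896 = (σ² + n·σ₀²)/(σ₀²σ²) = 11273.4864/(983.4496·3405.8896); posterior variance σₙ² = σ₀²σ²/(σ² + n·σ₀²) = 983.4496·3405.8896/11273.4864 = 297.114898.
Predictive variance for one new observation = σₙ² + σ² = 983.4496·3405.8896/11273.4864 + 3405.8896 = σ²·(σ₀² + 11273.4864)/11273.4864 = 3405.8896·12256.936/11273.4864 = 3703.004498; SD = √(3405.8896·12256.936/11273.4864) = 60.8523.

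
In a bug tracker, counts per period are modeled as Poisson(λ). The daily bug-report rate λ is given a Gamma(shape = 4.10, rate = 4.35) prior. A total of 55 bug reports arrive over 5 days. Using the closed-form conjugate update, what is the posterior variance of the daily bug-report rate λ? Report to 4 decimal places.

0.6760

With a Gamma(shape α, rate β) prior, the Poisson likelihood is conjugate: the posterior is Gamma(α + ΣXᵢ, β + n).
Posterior: Gamma(α+S, β+n) = Gamma(4.10+55, 4.35+5) = Gamma(59.10, 9.35).
Var = α/β² = 59.10/9.35² = 0.6760.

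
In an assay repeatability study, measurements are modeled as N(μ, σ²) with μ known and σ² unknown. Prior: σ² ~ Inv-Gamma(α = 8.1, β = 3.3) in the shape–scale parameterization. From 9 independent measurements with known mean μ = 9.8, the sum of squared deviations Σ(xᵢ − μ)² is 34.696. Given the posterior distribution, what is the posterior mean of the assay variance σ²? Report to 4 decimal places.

With known mean μ and an Inverse-Gamma(α, β) prior on σ², the Normal likelihood is conjugate: posterior is Inv-Gamma(α + n/2, β + Σ(xᵢ−μ)²/2).
Posterior: Inv-Gamma(8.1 + 9/2, 3.3 + 34.696/2) = Inv-Gamma(12.60, 20.6480).
E[σ²|data] = β/(α−1) = 20.6480/11.60 = 1.7800.

1.7800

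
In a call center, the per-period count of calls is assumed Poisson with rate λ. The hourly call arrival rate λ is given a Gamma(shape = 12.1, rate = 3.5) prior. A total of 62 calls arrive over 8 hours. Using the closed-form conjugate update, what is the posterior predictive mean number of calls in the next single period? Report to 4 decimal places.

With a Gamma(shape α, rate β) prior, the Poisson likelihood is conjugate: the posterior is Gamma(α + ΣXᵢ, β + n).
Posterior: Gamma(α+S, β+n) = Gamma(12.1+62, 3.5+8) = Gamma(74.1, 11.5).
The predictive distribution for one future period is NegBinom with mean α/β = 6.4435.

6.4435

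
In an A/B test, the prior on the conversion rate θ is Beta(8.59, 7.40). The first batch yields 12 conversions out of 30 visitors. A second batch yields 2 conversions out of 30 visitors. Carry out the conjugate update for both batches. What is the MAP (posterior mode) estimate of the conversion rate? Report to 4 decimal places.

0.2918

The Beta prior is conjugate to a Binomial/Bernoulli likelihood; the update adds successes to α and failures to β.
After batch 1: Beta(8.59+12, 7.40+18) = Beta(20.59, 25.40).
After batch 2: Beta(20.59+2, 25.40+28) = Beta(22.59, 53.40).
Mode of Beta(a,b) for a,b>1 is (a−1)/(a+b−2) = 21.59/73.99 = 0.2918.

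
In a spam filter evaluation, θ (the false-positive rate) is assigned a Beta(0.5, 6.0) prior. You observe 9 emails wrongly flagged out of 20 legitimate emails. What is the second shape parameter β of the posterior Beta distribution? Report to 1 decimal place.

The Beta prior is conjugate to a Binomial/Bernoulli likelihood; the update adds successes to α and failures to β.
Posterior: Beta(α+k, β+n−k) = Beta(0.5+9, 6.0+11) = Beta(9.5, 17.0).
Posterior β = 17.0.

17.0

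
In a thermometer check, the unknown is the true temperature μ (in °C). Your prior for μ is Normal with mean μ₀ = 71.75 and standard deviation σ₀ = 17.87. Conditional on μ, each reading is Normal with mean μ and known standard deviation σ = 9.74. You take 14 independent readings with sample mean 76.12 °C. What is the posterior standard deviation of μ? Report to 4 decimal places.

2.5759

For Normal data with known variance σ², a Normal(μ₀, σ₀²) prior on μ is conjugate. Posterior precision = 1/σ₀² + n/σ²; posterior mean is the precision-weighted average of μ₀ and x̄.
σ₀² = 17.87² = 319.3369, σ² = 9.74² = 94.8676; σ² + n·σ₀² = 94.8676 + 14·319.3369 = 4565.5842.
Posterior precision = 1/σ₀² + n/σ² = 1/319.3369 + 14/94.8676 = (σ² + n·σ₀²)/(σ₀²σ²) = 4565.5842/(319.3369·94.8676); posterior variance σₙ² = σ₀²σ²/(σ² + n·σ₀²) = 319.3369·94.8676/4565.5842 = 6.635454.
Posterior SD = √σₙ² = √(319.3369·94.8676/4565.5842) = 2.5759.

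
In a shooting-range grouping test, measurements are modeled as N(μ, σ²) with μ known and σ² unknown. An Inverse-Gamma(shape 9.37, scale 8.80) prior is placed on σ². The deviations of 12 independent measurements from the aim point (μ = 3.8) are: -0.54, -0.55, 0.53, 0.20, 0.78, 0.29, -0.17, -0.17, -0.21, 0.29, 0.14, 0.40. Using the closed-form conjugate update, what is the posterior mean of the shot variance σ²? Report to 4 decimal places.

With known mean μ and an Inverse-Gamma(α, β) prior on σ², the Normal likelihood is conjugate: posterior is Inv-Gamma(α + n/2, β + Σ(xᵢ−μ)²/2).
Σ(xᵢ−μ)² = (-0.54)² + (-0.55)² + (0.53)² + (0.20)² + (0.78)² + (0.29)² + (-0.17)² + (-0.17)² + (-0.21)² + (0.29)² + (0.14)² + (0.40)² = 1.9731.
Posterior: Inv-Gamma(9.37 + 12/2, 8.80 + 1.9731/2) = Inv-Gamma(15.37, 9.78655).
E[σ²|data] = β/(α−1) = 9.78655/14.37 = 0.6810.

0.6810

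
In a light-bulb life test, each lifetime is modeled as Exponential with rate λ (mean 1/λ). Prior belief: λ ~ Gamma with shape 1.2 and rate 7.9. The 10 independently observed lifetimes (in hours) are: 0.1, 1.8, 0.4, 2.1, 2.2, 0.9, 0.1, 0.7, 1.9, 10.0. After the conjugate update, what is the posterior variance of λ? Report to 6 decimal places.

With a Gamma(shape α, rate β) prior on the exponential rate λ, the posterior after n observations with total T = Σxᵢ is Gamma(α+n, β+T).
Sum of observations T = 20.2 hours; n = 10.
Posterior: Gamma(1.2+10, 7.9+20.2) = Gamma(11.2, 28.1).
Var = α/β² = 0.014184.

0.014184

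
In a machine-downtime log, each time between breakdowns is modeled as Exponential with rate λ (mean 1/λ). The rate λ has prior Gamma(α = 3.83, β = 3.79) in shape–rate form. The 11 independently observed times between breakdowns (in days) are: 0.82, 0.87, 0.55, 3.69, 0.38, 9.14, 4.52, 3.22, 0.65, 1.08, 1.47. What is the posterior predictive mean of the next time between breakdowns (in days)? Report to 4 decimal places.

2.1822

With a Gamma(shape α, rate β) prior on the exponential rate λ, the posterior after n observations with total T = Σxᵢ is Gamma(α+n, β+T).
Sum of observations T = 26.39 days; n = 11.
Posterior: Gamma(3.83+11, 3.79+26.39) = Gamma(14.83, 30.18).
The predictive distribution for the next observation is Lomax; its mean is β/(α−1) = 30.18/13.83 = 2.1822.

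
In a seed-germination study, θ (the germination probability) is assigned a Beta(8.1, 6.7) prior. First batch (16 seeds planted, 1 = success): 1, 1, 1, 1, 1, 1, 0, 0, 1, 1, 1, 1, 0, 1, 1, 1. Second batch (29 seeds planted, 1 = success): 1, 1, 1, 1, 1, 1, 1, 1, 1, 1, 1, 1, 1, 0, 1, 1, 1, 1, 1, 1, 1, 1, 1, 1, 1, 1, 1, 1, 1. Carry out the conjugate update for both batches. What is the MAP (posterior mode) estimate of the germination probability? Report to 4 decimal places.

The Beta prior is conjugate to a Binomial/Bernoulli likelihood; the update adds successes to α and failures to β.
After batch 1: Beta(8.1+13, 6.7+3) = Beta(21.1, 9.7).
After batch 2: Beta(21.1+28, 9.7+1) = Beta(49.1, 10.7).
Mode of Beta(a,b) for a,b>1 is (a−1)/(a+b−2) = 48.1/57.8 = 0.8322.

0.8322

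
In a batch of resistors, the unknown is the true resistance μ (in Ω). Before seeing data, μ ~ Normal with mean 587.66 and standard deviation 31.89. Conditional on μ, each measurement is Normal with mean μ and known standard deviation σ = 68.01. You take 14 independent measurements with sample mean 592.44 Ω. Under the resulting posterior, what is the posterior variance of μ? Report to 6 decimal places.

249.370184

For Normal data with known variance σ², a Normal(μ₀, σ₀²) prior on μ is conjugate. Posterior precision = 1/σ₀² + n/σ²; posterior mean is the precision-weighted average of μ₀ and x̄.
σ₀² = 31.89² = 1016.9721, σ² = 68.01² = 4625.3601; σ² + n·σ₀² = 4625.3601 + 14·1016.9721 = 18862.9695.
Posterior precision = 1/σ₀² + n/σ² = 1/1016.9721 + 14/4625.3601 = (σ² + n·σ₀²)/(σ₀²σ²) = 18862.9695/(1016.9721·4625.3601); posterior variance σₙ² = σ₀²σ²/(σ² + n·σ₀²) = 1016.9721·4625.3601/18862.9695 = 249.370184.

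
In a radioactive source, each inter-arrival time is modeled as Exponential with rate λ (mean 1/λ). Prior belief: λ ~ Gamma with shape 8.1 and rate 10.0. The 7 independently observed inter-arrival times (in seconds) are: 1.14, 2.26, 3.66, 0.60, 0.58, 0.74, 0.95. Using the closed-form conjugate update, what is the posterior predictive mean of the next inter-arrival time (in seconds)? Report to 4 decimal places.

With a Gamma(shape α, rate β) prior on the exponential rate λ, the posterior after n observations with total T = Σxᵢ is Gamma(α+n, β+T).
Sum of observations T = 9.93 seconds; n = 7.
Posterior: Gamma(8.1+7, 10.0+9.93) = Gamma(15.1, 19.93).
The predictive distribution for the next observation is Lomax; its mean is β/(α−1) = 19.93/14.1 = 1.4135.

1.4135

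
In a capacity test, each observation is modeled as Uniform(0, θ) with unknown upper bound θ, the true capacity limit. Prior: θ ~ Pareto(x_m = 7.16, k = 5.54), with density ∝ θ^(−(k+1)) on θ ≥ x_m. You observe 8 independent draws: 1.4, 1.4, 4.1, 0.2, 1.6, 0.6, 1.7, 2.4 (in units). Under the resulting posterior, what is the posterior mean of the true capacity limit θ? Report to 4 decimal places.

7.7310

A Pareto(scale x_m, shape k) prior on the upper bound θ of Uniform(0, θ) is conjugate: posterior is Pareto(max(x_m, max xᵢ), k + n).
Sample maximum = 4.1; prior scale x_m = 7.16 → posterior scale = max = 7.16.
Posterior shape = 5.54 + 8 = 13.54.
E[θ|data] = k·x_m/(k−1) = 13.54·7.16/12.54 = 7.7310.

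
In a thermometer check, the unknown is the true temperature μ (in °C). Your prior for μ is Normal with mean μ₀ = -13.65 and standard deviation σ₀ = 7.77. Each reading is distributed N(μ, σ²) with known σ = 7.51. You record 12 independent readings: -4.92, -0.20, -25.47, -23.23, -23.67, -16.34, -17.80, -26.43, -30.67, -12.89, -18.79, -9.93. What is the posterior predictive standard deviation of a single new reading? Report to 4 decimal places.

7.7949

For Normal data with known variance σ², a Normal(μ₀, σ₀²) prior on μ is conjugate. Posterior precision = 1/σ₀² + n/σ²; posterior mean is the precision-weighted average of μ₀ and x̄.
σ₀² = 7.77² = 60.3729, σ² = 7.51² = 56.4001; σ² + n·σ₀² = 56.4001 + 12·60.3729 = 780.8749.
Posterior precision = 1/σ₀² + n/σ² = 1/60.3729 + 12/56.4001 = (σ² + n·σ₀²)/(σ₀²σ²) = 780.8749/(60.3729·56.4001); posterior variance σₙ² = σ₀²σ²/(σ² + n·σ₀²) = 60.3729·56.4001/780.8749 = 4.360542.
Predictive variance for one new observation = σₙ² + σ² = 60.3729·56.4001/780.8749 + 56.4001 = σ²·(σ₀² + 780.8749)/780.8749 = 56.4001·841.2478/780.8749 = 60.760642; SD = √(56.4001·841.2478/780.8749) = 7.7949.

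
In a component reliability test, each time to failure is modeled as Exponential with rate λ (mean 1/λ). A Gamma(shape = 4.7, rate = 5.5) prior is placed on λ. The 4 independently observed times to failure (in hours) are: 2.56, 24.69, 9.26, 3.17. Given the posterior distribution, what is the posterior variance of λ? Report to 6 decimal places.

With a Gamma(shape α, rate β) prior on the exponential rate λ, the posterior after n observations with total T = Σxᵢ is Gamma(α+n, β+T).
Sum of observations T = 39.68 hours; n = 4.
Posterior: Gamma(4.7+4, 5.5+39.68) = Gamma(8.7, 45.18).
Var = α/β² = 0.004262.

0.004262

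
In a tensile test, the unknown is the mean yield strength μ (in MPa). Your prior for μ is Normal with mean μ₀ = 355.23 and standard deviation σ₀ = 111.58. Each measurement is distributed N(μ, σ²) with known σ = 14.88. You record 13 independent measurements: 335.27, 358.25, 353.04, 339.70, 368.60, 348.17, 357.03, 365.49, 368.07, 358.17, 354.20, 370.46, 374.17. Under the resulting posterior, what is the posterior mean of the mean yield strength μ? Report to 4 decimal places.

357.7366

For Normal data with known variance σ², a Normal(μ₀, σ₀²) prior on μ is conjugate. Posterior precision = 1/σ₀² + n/σ²; posterior mean is the precision-weighted average of μ₀ and x̄.
Σxᵢ = 335.27 + 358.25 + 353.04 + 339.70 + 368.60 + 348.17 + 357.03 + 365.49 + 368.07 + 358.17 + 354.20 + 370.46 + 374.17 = 4650.62, so n·x̄ = 4650.62.
σ₀² = 111.58² = 12450.0964, σ² = 14.88² = 221.4144; σ² + n·σ₀² = 221.4144 + 13·12450.0964 = 162072.6676.
Posterior mean = (μ₀/σ₀² + n·x̄/σ²)/(1/σ₀² + n/σ²) = (σ²·μ₀ + σ₀²·n·x̄)/(σ² + n·σ₀²) = (221.4144·355.23 + 12450.0964·4650.62)/162072.6676 = 57979320.35708/162072.6676 = 357.7366.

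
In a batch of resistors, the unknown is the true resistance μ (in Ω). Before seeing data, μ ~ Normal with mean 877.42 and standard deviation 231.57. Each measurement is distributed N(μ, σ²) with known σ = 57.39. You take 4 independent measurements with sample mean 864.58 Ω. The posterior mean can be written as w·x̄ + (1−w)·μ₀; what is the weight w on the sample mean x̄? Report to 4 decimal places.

0.9849

For Normal data with known variance σ², a Normal(μ₀, σ₀²) prior on μ is conjugate. Posterior precision = 1/σ₀² + n/σ²; posterior mean is the precision-weighted average of μ₀ and x̄.
σ₀² = 231.57² = 53624.6649, σ² = 57.39² = 3293.6121. Prior precision 1/σ₀² = 1/53624.6649; data precision n/σ² = 4/3293.6121.
w = (n/σ²)/(1/σ₀² + n/σ²) = n·σ₀²/(σ² + n·σ₀²) = 4·53624.6649/(3293.6121 + 4·53624.6649) = 214498.6596/217792.2717 = 0.9849.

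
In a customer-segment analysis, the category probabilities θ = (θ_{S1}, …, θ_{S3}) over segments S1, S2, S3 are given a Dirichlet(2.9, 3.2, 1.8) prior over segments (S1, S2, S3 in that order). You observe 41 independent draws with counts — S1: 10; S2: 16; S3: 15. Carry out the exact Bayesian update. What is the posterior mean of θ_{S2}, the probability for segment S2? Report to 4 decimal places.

0.3926

The Dirichlet prior is conjugate to the Multinomial likelihood: each posterior αⱼ = prior αⱼ + observed count nⱼ.
Posterior concentration: (12.9, 19.2, 16.8), total = 48.9.
E[θ_{S2}|data] = α_{S2}/Σα = 19.2/48.9 = 0.3926.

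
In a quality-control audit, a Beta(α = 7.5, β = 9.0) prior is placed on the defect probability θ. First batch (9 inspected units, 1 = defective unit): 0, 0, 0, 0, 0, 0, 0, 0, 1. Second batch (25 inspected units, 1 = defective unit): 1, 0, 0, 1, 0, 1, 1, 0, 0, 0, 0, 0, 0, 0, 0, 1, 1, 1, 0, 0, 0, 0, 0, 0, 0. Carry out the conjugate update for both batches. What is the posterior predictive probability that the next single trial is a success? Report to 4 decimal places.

The Beta prior is conjugate to a Binomial/Bernoulli likelihood; the update adds successes to α and failures to β.
After batch 1: Beta(7.5+1, 9.0+8) = Beta(8.5, 17.0).
After batch 2: Beta(8.5+7, 17.0+18) = Beta(15.5, 35.0).
For a single future Bernoulli trial, P(success | data) = α/(α+β) = 0.3069.

0.3069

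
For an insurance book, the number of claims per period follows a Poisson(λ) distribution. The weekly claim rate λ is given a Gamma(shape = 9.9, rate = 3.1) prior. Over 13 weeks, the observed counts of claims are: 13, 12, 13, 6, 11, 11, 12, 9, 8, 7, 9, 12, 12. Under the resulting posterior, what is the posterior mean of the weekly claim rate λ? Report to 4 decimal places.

With a Gamma(shape α, rate β) prior, the Poisson likelihood is conjugate: the posterior is Gamma(α + ΣXᵢ, β + n).
Sum of counts S = 135 over n = 13 weeks.
Posterior: Gamma(α+S, β+n) = Gamma(9.9+135, 3.1+13) = Gamma(144.9, 16.1).
Posterior mean = α/β = 144.9/16.1 = 9.0000.

9.0000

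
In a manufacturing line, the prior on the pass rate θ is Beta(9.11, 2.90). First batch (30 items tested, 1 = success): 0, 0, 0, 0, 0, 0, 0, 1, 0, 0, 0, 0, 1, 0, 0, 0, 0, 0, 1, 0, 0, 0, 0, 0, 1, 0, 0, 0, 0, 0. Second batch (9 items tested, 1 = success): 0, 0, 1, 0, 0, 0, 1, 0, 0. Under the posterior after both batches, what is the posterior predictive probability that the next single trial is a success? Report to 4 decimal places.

0.2962

The Beta prior is conjugate to a Binomial/Bernoulli likelihood; the update adds successes to α and failures to β.
After batch 1: Beta(9.11+4, 2.90+26) = Beta(13.11, 28.90).
After batch 2: Beta(13.11+2, 28.90+7) = Beta(15.11, 35.90).
For a single future Bernoulli trial, P(success | data) = α/(α+β) = 0.2962.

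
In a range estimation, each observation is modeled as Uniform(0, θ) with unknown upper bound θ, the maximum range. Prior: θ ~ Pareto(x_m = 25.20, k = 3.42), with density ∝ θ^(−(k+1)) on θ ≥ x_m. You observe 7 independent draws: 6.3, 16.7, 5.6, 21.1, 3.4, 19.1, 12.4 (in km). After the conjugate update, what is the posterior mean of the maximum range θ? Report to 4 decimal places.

A Pareto(scale x_m, shape k) prior on the upper bound θ of Uniform(0, θ) is conjugate: posterior is Pareto(max(x_m, max xᵢ), k + n).
Sample maximum = 21.1; prior scale x_m = 25.20 → posterior scale = max = 25.20.
Posterior shape = 3.42 + 7 = 10.42.
E[θ|data] = k·x_m/(k−1) = 10.42·25.20/9.42 = 27.8752.

27.8752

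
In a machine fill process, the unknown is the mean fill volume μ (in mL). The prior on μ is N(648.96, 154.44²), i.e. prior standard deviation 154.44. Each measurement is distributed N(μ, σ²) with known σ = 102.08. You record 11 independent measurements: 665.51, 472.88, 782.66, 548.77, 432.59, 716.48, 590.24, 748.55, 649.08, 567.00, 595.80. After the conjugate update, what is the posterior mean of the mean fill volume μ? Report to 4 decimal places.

For Normal data with known variance σ², a Normal(μ₀, σ₀²) prior on μ is conjugate. Posterior precision = 1/σ₀² + n/σ²; posterior mean is the precision-weighted average of μ₀ and x̄.
Σxᵢ = 665.51 + 472.88 + 782.66 + 548.77 + 432.59 + 716.48 + 590.24 + 748.55 + 649.08 + 567.00 + 595.80 = 6769.56, so n·x̄ = 6769.56.
σ₀² = 154.44² = 23851.7136, σ² = 102.08² = 10420.3264; σ² + n·σ₀² = 10420.3264 + 11·23851.7136 = 272789.176.
Posterior mean = (μ₀/σ₀² + n·x̄/σ²)/(1/σ₀² + n/σ²) = (σ²·μ₀ + σ₀²·n·x̄)/(σ² + n·σ₀²) = (10420.3264·648.96 + 23851.7136·6769.56)/272789.176 = 168227981.33856/272789.176 = 616.6960.

616.6960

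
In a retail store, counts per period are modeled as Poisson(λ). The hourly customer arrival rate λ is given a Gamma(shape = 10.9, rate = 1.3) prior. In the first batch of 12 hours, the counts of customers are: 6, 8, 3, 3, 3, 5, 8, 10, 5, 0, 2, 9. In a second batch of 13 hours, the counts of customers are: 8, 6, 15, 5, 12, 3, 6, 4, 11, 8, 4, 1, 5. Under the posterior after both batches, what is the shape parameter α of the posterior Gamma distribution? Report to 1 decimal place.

160.9

With a Gamma(shape α, rate β) prior, the Poisson likelihood is conjugate: the posterior is Gamma(α + ΣXᵢ, β + n).
Batch 1: sum of counts S = 62 over n = 12 hours.
After batch 1: Gamma(α+S, β+n) = Gamma(10.9+62, 1.3+12) = Gamma(72.9, 13.3).
Batch 2: sum of counts S = 88 over n = 13 hours.
After batch 2: Gamma(α+S, β+n) = Gamma(72.9+88, 13.3+13) = Gamma(160.9, 26.3).
Posterior α = 160.9.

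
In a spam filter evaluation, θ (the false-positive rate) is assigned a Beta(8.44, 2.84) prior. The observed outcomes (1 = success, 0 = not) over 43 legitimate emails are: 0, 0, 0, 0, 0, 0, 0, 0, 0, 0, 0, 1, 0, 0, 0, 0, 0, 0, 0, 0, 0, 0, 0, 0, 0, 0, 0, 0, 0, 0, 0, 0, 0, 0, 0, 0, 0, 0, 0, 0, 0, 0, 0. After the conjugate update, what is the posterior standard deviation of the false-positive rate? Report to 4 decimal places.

0.0510

The Beta prior is conjugate to a Binomial/Bernoulli likelihood; the update adds successes to α and failures to β.
Posterior: Beta(α+k, β+n−k) = Beta(8.44+1, 2.84+42) = Beta(9.44, 44.84).
Var = αβ/((α+β)²(α+β+1)) = 9.44·44.84/(54.28²·55.28) = 0.00259890; SD = √0.00259890 = 0.0510.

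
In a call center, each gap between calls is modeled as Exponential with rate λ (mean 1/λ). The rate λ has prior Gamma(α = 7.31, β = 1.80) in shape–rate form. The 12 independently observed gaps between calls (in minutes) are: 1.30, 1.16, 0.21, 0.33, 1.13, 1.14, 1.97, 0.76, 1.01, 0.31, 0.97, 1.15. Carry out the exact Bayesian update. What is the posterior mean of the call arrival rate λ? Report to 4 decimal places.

With a Gamma(shape α, rate β) prior on the exponential rate λ, the posterior after n observations with total T = Σxᵢ is Gamma(α+n, β+T).
Sum of observations T = 11.44 minutes; n = 12.
Posterior: Gamma(7.31+12, 1.80+11.44) = Gamma(19.31, 13.24).
Posterior mean of λ = α/β = 19.31/13.24 = 1.4585.

1.4585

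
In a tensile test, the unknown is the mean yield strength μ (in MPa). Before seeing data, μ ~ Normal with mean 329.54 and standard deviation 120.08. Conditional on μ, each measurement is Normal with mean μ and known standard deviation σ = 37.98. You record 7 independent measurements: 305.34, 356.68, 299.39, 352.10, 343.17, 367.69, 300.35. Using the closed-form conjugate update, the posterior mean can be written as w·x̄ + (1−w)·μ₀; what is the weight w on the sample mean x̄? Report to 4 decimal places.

For Normal data with known variance σ², a Normal(μ₀, σ₀²) prior on μ is conjugate. Posterior precision = 1/σ₀² + n/σ²; posterior mean is the precision-weighted average of μ₀ and x̄.
σ₀² = 120.08² = 14419.2064, σ² = 37.98² = 1442.4804. Prior precision 1/σ₀² = 1/14419.2064; data precision n/σ² = 7/1442.4804.
w = (n/σ²)/(1/σ₀² + n/σ²) = n·σ₀²/(σ² + n·σ₀²) = 7·14419.2064/(1442.4804 + 7·14419.2064) = 100934.4448/102376.9252 = 0.9859.

0.9859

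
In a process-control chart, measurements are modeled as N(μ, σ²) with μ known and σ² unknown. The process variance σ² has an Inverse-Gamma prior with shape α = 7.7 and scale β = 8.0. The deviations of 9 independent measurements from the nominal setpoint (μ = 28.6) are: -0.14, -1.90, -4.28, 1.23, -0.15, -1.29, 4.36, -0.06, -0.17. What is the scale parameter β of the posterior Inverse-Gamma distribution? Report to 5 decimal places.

30.09480

With known mean μ and an Inverse-Gamma(α, β) prior on σ², the Normal likelihood is conjugate: posterior is Inv-Gamma(α + n/2, β + Σ(xᵢ−μ)²/2).
Σ(xᵢ−μ)² = (-0.14)² + (-1.90)² + (-4.28)² + (1.23)² + (-0.15)² + (-1.29)² + (4.36)² + (-0.06)² + (-0.17)² = 44.1896.
Posterior: Inv-Gamma(7.7 + 9/2, 8.0 + 44.1896/2) = Inv-Gamma(12.20, 30.09480).
Posterior β = 30.09480.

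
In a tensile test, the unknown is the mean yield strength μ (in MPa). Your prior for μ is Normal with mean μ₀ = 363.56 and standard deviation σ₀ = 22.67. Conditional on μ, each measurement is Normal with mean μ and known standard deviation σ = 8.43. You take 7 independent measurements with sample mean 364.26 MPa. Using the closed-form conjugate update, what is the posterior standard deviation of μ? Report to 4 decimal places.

3.1552

For Normal data with known variance σ², a Normal(μ₀, σ₀²) prior on μ is conjugate. Posterior precision = 1/σ₀² + n/σ²; posterior mean is the precision-weighted average of μ₀ and x̄.
σ₀² = 22.67² = 513.9289, σ² = 8.43² = 71.0649; σ² + n·σ₀² = 71.0649 + 7·513.9289 = 3668.5672.
Posterior precision = 1/σ₀² + n/σ² = 1/513.9289 + 7/71.0649 = (σ² + n·σ₀²)/(σ₀²σ²) = 3668.5672/(513.9289·71.0649); posterior variance σₙ² = σ₀²σ²/(σ² + n·σ₀²) = 513.9289·71.0649/3668.5672 = 9.955469.
Posterior SD = √σₙ² = √(513.9289·71.0649/3668.5672) = 3.1552.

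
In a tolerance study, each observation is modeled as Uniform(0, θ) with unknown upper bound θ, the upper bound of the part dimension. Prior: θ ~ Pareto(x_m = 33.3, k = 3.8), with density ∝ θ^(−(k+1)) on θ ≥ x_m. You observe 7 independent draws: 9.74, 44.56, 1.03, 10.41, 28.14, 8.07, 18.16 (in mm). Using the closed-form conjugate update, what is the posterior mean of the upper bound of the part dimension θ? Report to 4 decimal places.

49.1069

A Pareto(scale x_m, shape k) prior on the upper bound θ of Uniform(0, θ) is conjugate: posterior is Pareto(max(x_m, max xᵢ), k + n).
Sample maximum = 44.56; prior scale x_m = 33.3 → posterior scale = max = 44.56.
Posterior shape = 3.8 + 7 = 10.8.
E[θ|data] = k·x_m/(k−1) = 10.8·44.56/9.8 = 49.1069.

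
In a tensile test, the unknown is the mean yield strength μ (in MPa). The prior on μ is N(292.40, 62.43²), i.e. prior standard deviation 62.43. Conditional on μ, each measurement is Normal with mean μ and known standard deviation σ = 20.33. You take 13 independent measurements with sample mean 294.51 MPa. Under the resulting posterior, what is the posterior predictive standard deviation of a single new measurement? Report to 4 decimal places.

21.0913

For Normal data with known variance σ², a Normal(μ₀, σ₀²) prior on μ is conjugate. Posterior precision = 1/σ₀² + n/σ²; posterior mean is the precision-weighted average of μ₀ and x̄.
σ₀² = 62.43² = 3897.5049, σ² = 20.33² = 413.3089; σ² + n·σ₀² = 413.3089 + 13·3897.5049 = 51080.8726.
Posterior precision = 1/σ₀² + n/σ² = 1/3897.5049 + 13/413.3089 = (σ² + n·σ₀²)/(σ₀²σ²) = 51080.8726/(3897.5049·413.3089); posterior variance σₙ² = σ₀²σ²/(σ² + n·σ₀²) = 3897.5049·413.3089/51080.8726 = 31.535747.
Predictive variance for one new observation = σₙ² + σ² = 3897.5049·413.3089/51080.8726 + 413.3089 = σ²·(σ₀² + 51080.8726)/51080.8726 = 413.3089·54978.3775/51080.8726 = 444.844647; SD = √(413.3089·54978.3775/51080.8726) = 21.0913.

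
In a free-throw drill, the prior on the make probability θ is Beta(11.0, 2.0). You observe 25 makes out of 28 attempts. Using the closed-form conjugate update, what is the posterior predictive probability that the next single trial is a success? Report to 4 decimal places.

0.8780

The Beta prior is conjugate to a Binomial/Bernoulli likelihood; the update adds successes to α and failures to β.
Posterior: Beta(α+k, β+n−k) = Beta(11.0+25, 2.0+3) = Beta(36.0, 5.0).
For a single future Bernoulli trial, P(success | data) = α/(α+β) = 0.8780.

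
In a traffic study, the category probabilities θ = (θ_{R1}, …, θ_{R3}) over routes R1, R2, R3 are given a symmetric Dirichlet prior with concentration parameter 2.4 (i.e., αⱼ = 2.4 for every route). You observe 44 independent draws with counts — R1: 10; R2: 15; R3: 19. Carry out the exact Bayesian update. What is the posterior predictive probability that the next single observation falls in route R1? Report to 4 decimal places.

The Dirichlet prior is conjugate to the Multinomial likelihood: each posterior αⱼ = prior αⱼ + observed count nⱼ.
Posterior concentration: (12.4, 17.4, 21.4), total = 51.2.
P(next = R1 | data) = α_{R1}/Σα = 0.2422.

0.2422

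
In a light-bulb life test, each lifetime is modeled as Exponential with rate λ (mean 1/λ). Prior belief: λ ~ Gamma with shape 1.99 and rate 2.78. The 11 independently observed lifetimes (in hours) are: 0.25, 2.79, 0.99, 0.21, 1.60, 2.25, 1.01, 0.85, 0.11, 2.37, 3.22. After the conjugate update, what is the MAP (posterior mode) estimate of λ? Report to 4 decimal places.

0.6506

With a Gamma(shape α, rate β) prior on the exponential rate λ, the posterior after n observations with total T = Σxᵢ is Gamma(α+n, β+T).
Sum of observations T = 15.65 hours; n = 11.
Posterior: Gamma(1.99+11, 2.78+15.65) = Gamma(12.99, 18.43).
Mode = (α−1)/β = 0.6506.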